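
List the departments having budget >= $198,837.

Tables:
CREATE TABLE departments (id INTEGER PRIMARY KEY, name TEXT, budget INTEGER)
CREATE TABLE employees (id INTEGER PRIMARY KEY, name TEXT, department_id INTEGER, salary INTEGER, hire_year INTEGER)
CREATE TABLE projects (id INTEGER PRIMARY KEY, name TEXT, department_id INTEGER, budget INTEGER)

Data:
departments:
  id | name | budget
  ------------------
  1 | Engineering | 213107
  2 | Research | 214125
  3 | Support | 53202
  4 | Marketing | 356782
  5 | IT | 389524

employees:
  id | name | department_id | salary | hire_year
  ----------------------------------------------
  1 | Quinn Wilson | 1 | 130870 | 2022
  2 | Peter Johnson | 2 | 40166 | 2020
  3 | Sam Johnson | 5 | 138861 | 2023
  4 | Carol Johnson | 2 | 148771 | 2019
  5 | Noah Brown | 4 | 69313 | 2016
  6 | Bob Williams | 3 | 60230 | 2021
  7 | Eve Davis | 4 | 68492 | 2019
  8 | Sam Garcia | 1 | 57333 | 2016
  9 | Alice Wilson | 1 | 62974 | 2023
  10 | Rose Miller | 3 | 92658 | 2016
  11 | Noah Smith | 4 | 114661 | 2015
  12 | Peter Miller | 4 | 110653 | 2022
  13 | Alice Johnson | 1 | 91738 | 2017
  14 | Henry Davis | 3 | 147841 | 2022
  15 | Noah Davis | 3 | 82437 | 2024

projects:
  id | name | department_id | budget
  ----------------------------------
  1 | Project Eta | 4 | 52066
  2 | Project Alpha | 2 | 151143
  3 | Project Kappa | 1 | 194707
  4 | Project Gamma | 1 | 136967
SELECT name, budget FROM departments WHERE budget >= 198837

Execution result:
name | budget
Engineering | 213107
Research | 214125
Marketing | 356782
IT | 389524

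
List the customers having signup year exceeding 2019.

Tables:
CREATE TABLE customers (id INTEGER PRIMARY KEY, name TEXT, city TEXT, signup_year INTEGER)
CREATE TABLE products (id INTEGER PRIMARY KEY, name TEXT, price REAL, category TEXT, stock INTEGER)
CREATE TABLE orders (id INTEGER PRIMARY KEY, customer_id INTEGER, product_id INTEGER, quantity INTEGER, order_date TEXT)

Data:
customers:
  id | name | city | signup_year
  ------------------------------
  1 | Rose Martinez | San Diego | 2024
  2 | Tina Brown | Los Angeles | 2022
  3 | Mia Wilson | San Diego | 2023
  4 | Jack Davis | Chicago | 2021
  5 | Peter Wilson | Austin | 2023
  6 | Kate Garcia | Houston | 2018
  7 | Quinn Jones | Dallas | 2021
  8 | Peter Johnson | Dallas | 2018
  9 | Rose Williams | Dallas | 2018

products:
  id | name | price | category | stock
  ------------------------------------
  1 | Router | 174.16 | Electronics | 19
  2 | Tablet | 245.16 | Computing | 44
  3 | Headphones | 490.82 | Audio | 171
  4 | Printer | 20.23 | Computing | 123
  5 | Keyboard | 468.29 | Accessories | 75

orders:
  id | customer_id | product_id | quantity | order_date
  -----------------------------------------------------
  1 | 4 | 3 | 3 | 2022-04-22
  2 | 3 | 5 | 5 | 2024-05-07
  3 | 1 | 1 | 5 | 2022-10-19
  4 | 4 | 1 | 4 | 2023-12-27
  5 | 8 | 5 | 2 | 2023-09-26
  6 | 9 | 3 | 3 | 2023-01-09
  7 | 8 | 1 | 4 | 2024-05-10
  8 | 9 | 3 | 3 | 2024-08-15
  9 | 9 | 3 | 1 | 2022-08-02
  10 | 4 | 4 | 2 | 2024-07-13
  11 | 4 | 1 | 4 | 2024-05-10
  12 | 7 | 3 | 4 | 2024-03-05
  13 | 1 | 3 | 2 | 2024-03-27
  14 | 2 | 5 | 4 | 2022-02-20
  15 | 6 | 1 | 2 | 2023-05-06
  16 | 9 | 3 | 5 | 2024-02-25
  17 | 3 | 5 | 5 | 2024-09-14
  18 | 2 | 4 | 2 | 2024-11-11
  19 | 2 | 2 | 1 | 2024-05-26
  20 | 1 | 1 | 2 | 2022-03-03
SELECT name, signup_year FROM customers WHERE signup_year > 2019

Execution result:
name | signup_year
Rose Martinez | 2024
Tina Brown | 2022
Mia Wilson | 2023
Jack Davis | 2021
Peter Wilson | 2023
Quinn Jones | 2021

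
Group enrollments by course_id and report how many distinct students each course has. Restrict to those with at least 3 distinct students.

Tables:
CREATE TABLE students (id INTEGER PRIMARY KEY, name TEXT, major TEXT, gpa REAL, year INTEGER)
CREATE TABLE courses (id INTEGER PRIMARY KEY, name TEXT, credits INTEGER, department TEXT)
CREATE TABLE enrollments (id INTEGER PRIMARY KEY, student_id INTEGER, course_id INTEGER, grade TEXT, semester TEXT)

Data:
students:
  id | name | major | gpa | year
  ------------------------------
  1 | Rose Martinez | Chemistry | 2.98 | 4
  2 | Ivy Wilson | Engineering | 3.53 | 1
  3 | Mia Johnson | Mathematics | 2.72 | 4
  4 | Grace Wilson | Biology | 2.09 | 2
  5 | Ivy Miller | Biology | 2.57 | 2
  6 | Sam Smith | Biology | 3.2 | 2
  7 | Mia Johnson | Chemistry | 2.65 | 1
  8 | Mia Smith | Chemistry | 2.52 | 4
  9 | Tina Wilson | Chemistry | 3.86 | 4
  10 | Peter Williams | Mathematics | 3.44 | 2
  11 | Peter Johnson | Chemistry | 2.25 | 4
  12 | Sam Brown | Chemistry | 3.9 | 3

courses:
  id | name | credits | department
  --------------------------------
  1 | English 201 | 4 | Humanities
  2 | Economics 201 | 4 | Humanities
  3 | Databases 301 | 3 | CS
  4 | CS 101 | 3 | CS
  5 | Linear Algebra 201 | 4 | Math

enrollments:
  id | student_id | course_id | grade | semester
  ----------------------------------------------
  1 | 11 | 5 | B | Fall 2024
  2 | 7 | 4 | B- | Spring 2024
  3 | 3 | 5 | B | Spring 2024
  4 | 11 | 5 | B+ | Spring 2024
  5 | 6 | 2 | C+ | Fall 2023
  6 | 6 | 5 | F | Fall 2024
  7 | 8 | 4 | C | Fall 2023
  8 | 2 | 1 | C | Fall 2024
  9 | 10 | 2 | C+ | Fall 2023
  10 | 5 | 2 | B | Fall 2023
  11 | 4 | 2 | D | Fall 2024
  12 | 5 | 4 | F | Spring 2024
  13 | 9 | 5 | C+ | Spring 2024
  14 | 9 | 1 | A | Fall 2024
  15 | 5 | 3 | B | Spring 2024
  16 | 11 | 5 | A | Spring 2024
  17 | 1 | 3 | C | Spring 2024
SELECT course_id, COUNT(DISTINCT student_id) AS distinct_student_count FROM enrollments GROUP BY course_id HAVING COUNT(DISTINCT student_id) >= 3

Execution result:
course_id | distinct_student_count
2 | 4
4 | 3
5 | 4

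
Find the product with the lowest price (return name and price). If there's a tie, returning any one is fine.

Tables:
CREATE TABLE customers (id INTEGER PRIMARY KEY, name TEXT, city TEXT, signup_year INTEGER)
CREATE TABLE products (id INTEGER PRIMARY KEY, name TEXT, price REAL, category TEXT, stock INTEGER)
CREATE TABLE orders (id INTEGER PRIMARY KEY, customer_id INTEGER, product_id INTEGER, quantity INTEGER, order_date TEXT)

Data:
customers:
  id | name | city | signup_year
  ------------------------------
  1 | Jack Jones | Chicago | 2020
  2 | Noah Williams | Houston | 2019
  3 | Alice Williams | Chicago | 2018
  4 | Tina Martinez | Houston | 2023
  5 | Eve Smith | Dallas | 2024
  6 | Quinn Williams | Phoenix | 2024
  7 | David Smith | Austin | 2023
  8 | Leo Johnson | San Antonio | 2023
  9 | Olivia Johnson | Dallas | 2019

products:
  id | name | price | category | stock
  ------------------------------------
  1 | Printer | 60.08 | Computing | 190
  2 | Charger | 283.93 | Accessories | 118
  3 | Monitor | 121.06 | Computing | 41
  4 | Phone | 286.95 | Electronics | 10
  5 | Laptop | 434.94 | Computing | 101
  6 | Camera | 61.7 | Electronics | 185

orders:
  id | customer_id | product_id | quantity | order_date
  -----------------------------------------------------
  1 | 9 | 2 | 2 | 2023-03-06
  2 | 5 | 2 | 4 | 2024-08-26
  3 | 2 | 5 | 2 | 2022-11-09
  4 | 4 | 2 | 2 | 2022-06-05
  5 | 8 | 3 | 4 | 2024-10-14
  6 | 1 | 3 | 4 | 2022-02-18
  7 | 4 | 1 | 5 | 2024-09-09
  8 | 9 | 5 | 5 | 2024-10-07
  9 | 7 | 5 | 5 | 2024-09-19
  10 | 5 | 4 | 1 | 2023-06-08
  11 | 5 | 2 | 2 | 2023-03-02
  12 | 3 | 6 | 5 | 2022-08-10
SELECT name, price FROM products ORDER BY price ASC LIMIT 1

Execution result:
name | price
Printer | 60.08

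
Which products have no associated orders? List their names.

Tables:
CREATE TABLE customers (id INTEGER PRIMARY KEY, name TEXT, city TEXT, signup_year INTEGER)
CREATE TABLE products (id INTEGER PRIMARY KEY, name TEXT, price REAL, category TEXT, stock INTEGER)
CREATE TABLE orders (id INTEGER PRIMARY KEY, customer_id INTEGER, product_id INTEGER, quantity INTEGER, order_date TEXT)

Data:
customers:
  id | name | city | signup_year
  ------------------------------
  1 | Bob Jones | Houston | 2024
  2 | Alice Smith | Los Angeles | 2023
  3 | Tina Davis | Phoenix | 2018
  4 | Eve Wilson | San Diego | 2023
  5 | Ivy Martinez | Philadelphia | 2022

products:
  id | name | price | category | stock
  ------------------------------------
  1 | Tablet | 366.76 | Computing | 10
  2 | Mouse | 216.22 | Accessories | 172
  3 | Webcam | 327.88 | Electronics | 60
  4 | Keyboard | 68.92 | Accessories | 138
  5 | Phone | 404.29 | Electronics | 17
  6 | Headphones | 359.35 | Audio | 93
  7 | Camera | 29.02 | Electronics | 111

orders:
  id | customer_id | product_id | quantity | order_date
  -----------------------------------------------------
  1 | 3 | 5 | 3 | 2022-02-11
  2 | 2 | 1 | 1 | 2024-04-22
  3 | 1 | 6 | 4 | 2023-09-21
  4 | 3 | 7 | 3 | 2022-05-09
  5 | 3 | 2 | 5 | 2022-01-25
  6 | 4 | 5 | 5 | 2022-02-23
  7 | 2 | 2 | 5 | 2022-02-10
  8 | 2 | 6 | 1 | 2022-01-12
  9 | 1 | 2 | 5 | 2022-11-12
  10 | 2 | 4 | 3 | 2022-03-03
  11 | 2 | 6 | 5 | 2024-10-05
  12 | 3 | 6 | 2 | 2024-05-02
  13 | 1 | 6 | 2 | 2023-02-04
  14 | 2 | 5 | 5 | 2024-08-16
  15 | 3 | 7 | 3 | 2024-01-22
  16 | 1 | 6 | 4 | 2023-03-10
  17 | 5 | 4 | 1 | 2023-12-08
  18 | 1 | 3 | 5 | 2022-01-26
SELECT p.name FROM products p LEFT JOIN orders c ON c.product_id = p.id WHERE c.id IS NULL

Execution result:
(no rows)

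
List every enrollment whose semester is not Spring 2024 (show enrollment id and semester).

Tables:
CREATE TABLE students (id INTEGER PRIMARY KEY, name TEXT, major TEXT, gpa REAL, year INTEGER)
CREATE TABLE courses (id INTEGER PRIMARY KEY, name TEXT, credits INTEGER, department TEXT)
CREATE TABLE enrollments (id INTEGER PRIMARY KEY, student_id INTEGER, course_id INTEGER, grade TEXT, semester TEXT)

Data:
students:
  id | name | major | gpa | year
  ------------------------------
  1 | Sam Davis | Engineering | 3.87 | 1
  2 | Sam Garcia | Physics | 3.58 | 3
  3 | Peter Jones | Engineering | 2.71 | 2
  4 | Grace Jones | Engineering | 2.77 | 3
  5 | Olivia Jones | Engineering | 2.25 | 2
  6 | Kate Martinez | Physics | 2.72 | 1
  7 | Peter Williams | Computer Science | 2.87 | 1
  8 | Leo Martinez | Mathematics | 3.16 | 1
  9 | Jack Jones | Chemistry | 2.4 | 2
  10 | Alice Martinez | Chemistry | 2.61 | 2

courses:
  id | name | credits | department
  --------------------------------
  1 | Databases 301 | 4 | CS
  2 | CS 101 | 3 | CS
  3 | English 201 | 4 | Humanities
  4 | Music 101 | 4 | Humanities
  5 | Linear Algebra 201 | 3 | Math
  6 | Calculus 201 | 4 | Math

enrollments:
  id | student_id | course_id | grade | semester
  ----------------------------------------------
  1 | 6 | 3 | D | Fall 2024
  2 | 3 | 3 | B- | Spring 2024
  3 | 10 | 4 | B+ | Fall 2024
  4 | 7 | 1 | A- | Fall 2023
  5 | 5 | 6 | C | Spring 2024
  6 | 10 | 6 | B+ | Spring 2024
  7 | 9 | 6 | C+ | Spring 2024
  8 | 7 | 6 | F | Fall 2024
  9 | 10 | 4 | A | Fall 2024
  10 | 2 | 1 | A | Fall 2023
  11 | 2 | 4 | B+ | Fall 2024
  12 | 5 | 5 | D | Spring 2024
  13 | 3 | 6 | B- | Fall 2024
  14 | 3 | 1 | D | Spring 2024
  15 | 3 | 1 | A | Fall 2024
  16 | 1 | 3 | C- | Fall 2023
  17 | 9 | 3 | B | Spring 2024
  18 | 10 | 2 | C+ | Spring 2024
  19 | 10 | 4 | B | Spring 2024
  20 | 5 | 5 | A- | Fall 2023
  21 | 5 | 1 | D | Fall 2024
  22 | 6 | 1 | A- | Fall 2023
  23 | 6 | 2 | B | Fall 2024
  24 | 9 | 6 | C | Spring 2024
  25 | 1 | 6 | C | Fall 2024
SELECT id, semester FROM enrollments WHERE semester <> 'Spring 2024'

Execution result:
id | semester
1 | Fall 2024
3 | Fall 2024
4 | Fall 2023
8 | Fall 2024
9 | Fall 2024
10 | Fall 2023
11 | Fall 2024
13 | Fall 2024
15 | Fall 2024
16 | Fall 2023
20 | Fall 2023
21 | Fall 2024
22 | Fall 2023
23 | Fall 2024
25 | Fall 2024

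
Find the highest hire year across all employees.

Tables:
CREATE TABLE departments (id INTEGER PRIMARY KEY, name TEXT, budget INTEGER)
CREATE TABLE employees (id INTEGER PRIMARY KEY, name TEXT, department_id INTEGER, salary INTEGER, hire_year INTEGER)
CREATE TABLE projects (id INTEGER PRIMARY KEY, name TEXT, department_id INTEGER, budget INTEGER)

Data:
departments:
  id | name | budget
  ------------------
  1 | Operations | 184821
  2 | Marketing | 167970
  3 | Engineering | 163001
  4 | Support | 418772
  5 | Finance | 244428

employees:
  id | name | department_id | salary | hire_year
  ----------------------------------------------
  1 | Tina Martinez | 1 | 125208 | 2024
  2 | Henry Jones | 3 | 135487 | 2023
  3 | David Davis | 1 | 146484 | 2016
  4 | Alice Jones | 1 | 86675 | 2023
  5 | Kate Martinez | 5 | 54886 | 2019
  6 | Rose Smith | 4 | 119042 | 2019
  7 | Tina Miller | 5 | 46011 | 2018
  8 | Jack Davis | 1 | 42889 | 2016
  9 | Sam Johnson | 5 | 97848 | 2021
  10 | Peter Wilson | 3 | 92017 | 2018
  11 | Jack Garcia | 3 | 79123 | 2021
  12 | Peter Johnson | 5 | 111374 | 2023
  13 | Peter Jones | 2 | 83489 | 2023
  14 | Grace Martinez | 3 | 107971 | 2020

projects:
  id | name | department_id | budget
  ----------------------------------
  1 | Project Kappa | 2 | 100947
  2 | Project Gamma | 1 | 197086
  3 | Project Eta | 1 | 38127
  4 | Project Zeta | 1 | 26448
SELECT MAX(hire_year) FROM employees

Execution result:
2024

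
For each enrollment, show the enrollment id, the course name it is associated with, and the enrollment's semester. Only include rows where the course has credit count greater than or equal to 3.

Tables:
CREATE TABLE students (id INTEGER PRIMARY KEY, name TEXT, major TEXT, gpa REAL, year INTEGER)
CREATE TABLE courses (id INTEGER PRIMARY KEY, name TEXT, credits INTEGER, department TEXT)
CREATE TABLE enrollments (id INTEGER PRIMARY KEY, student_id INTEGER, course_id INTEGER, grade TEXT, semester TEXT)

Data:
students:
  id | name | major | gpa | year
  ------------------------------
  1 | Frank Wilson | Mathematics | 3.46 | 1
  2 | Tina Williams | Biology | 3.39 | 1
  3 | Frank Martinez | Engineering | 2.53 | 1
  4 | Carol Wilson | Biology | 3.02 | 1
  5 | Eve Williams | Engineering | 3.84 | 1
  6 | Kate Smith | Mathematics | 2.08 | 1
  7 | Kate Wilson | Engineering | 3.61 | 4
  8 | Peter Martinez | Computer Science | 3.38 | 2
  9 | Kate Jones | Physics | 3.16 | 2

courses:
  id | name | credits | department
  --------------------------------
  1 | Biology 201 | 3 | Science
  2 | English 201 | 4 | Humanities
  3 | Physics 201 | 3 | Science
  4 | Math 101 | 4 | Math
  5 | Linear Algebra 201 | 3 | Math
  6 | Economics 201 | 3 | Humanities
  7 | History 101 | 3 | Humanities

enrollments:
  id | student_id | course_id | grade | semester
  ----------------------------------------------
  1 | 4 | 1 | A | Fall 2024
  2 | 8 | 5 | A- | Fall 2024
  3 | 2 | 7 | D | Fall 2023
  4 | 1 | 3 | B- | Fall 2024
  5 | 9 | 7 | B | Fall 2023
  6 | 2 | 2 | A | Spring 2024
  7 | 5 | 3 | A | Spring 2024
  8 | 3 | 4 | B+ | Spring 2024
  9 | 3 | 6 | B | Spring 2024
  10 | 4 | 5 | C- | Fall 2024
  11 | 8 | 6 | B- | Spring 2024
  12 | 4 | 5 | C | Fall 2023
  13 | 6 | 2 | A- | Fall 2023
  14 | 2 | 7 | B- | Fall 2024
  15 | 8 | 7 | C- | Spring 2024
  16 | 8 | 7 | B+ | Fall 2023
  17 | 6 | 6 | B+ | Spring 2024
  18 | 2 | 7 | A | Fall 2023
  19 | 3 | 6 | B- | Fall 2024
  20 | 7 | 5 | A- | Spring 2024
SELECT c.id, p.name AS course, c.semester FROM enrollments c JOIN courses p ON c.course_id = p.id WHERE p.credits >= 3

Execution result:
id | course | semester
1 | Biology 201 | Fall 2024
2 | Linear Algebra 201 | Fall 2024
3 | History 101 | Fall 2023
4 | Physics 201 | Fall 2024
5 | History 101 | Fall 2023
6 | English 201 | Spring 2024
7 | Physics 201 | Spring 2024
8 | Math 101 | Spring 2024
9 | Economics 201 | Spring 2024
10 | Linear Algebra 201 | Fall 2024
11 | Economics 201 | Spring 2024
12 | Linear Algebra 201 | Fall 2023
13 | English 201 | Fall 2023
14 | History 101 | Fall 2024
15 | History 101 | Spring 2024
16 | History 101 | Fall 2023
17 | Economics 201 | Spring 2024
18 | History 101 | Fall 2023
19 | Economics 201 | Fall 2024
20 | Linear Algebra 201 | Spring 2024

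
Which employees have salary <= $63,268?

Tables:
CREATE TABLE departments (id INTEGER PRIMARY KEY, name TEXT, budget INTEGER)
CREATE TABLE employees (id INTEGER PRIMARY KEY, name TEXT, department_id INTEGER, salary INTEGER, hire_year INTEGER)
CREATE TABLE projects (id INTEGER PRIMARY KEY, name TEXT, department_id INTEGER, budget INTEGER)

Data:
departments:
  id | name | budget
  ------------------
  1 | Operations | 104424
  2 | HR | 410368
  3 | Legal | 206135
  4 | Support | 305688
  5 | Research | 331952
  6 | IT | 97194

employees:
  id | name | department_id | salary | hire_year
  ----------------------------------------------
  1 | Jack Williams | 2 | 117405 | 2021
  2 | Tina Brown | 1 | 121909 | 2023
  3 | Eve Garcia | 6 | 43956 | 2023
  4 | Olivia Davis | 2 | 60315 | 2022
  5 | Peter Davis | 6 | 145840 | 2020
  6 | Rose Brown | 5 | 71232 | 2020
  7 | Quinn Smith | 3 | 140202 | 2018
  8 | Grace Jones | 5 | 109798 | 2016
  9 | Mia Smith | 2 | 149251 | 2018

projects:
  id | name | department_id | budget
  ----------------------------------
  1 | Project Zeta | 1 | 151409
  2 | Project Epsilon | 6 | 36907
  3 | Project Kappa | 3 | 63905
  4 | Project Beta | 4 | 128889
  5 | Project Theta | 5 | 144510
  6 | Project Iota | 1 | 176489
SELECT name, salary FROM employees WHERE salary <= 63268

Execution result:
name | salary
Eve Garcia | 43956
Olivia Davis | 60315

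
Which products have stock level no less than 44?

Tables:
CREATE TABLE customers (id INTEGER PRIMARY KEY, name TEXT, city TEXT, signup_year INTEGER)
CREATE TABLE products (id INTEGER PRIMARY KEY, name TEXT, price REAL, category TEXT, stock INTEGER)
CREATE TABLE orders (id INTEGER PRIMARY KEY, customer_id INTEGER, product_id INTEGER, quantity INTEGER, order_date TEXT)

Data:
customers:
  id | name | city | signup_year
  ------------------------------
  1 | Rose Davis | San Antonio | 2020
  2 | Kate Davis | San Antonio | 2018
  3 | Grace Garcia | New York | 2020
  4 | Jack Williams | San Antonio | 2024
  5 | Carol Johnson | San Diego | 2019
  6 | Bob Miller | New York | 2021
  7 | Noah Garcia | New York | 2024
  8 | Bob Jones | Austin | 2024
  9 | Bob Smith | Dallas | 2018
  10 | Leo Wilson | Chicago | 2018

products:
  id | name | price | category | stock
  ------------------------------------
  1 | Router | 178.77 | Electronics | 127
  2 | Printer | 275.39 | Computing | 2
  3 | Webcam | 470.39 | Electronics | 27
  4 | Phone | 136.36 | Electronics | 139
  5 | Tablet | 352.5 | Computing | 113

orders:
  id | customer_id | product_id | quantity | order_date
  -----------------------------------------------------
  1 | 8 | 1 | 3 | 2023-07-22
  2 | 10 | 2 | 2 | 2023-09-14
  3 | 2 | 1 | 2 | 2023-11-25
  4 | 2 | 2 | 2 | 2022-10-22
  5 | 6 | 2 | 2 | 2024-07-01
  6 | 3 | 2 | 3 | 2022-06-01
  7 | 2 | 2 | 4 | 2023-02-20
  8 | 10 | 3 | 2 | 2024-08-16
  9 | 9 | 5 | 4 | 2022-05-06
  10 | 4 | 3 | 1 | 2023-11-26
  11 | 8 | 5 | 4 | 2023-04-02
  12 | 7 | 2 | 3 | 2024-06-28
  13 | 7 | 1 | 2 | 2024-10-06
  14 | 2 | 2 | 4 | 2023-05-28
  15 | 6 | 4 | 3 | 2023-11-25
SELECT name, stock FROM products WHERE stock >= 44

Execution result:
name | stock
Router | 127
Phone | 139
Tablet | 113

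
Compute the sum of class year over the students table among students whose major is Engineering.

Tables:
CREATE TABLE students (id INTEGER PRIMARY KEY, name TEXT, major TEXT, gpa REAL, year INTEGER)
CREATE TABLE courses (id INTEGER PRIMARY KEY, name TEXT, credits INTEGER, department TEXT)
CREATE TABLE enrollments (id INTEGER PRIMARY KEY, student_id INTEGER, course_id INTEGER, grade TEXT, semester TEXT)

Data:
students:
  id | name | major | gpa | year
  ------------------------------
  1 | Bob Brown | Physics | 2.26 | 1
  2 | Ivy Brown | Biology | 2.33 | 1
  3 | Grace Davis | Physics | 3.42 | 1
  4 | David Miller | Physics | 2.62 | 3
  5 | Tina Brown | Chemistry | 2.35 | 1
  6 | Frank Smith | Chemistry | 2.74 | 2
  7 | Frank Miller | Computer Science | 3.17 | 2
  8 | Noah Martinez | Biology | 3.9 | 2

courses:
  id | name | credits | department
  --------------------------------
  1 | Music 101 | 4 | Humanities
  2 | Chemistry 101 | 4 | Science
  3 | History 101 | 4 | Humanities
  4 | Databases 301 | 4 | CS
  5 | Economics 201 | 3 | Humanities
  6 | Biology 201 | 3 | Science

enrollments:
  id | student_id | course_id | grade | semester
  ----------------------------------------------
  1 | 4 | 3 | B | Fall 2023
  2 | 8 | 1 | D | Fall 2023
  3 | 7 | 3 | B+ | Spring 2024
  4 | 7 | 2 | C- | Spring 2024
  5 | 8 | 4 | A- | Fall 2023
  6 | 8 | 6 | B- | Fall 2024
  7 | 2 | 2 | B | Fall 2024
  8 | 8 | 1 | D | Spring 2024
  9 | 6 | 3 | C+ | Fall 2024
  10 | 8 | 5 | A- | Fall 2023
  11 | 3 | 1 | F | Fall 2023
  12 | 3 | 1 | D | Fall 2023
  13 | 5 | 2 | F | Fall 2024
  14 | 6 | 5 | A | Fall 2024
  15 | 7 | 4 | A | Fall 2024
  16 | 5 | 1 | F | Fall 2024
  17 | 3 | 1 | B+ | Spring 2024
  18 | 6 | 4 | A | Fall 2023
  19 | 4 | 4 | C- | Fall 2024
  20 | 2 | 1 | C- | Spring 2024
SELECT SUM(year) FROM students WHERE major = 'Engineering'

Execution result:
NULL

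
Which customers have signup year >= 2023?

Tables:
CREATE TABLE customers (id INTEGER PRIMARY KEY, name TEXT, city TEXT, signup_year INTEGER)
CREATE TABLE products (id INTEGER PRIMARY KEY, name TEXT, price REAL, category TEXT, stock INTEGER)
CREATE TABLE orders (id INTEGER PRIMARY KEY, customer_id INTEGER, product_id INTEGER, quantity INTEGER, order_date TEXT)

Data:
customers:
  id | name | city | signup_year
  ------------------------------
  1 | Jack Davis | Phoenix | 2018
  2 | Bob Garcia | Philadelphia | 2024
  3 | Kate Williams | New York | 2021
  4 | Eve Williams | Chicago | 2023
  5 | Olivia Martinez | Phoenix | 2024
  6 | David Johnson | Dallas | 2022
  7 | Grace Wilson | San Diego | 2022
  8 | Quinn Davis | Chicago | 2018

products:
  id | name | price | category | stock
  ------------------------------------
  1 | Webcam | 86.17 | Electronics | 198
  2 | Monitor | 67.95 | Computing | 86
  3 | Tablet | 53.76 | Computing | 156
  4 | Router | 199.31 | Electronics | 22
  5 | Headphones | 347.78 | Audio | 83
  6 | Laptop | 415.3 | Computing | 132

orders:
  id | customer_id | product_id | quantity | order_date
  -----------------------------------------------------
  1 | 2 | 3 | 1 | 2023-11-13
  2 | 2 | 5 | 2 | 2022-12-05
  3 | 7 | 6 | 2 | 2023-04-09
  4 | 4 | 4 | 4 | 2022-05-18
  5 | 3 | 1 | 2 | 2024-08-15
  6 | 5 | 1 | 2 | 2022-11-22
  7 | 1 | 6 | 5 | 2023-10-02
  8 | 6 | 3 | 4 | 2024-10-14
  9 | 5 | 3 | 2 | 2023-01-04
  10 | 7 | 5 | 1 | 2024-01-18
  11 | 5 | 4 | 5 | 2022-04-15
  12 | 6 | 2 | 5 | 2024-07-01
SELECT name, signup_year FROM customers WHERE signup_year >= 2023

Execution result:
name | signup_year
Bob Garcia | 2024
Eve Williams | 2023
Olivia Martinez | 2024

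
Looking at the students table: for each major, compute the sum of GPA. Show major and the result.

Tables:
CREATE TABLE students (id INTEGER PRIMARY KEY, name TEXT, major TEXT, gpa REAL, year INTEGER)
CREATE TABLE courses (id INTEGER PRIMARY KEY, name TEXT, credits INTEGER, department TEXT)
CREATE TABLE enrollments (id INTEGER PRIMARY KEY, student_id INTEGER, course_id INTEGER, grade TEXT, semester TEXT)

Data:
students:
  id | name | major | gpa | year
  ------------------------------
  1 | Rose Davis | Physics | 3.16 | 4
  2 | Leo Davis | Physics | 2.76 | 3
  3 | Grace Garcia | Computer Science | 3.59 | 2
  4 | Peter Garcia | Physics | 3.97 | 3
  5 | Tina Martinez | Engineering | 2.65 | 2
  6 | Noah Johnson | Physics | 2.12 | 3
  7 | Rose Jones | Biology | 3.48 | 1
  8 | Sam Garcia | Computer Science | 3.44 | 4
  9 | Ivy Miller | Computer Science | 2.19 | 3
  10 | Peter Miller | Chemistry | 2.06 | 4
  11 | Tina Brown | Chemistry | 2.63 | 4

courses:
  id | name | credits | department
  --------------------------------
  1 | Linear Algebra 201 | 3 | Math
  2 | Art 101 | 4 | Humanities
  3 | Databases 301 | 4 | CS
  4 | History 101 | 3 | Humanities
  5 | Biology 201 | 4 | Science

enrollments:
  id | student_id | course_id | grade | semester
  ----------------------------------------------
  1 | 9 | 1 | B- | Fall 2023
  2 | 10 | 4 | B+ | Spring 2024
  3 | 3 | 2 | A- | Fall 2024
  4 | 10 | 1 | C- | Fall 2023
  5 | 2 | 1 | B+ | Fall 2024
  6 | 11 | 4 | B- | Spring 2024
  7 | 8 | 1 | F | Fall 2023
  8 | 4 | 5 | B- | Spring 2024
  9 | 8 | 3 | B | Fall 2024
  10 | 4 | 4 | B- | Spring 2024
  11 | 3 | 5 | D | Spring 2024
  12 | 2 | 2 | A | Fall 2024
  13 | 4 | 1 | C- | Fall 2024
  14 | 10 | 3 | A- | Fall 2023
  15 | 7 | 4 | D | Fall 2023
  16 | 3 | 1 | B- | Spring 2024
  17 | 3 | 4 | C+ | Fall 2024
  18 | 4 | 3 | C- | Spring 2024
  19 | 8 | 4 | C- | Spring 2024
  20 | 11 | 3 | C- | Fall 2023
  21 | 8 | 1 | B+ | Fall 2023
SELECT major, SUM(gpa) AS sum_gpa FROM students GROUP BY major

Execution result:
major | sum_gpa
Biology | 3.48
Chemistry | 4.69
Computer Science | 9.22
Engineering | 2.65
Physics | 12.01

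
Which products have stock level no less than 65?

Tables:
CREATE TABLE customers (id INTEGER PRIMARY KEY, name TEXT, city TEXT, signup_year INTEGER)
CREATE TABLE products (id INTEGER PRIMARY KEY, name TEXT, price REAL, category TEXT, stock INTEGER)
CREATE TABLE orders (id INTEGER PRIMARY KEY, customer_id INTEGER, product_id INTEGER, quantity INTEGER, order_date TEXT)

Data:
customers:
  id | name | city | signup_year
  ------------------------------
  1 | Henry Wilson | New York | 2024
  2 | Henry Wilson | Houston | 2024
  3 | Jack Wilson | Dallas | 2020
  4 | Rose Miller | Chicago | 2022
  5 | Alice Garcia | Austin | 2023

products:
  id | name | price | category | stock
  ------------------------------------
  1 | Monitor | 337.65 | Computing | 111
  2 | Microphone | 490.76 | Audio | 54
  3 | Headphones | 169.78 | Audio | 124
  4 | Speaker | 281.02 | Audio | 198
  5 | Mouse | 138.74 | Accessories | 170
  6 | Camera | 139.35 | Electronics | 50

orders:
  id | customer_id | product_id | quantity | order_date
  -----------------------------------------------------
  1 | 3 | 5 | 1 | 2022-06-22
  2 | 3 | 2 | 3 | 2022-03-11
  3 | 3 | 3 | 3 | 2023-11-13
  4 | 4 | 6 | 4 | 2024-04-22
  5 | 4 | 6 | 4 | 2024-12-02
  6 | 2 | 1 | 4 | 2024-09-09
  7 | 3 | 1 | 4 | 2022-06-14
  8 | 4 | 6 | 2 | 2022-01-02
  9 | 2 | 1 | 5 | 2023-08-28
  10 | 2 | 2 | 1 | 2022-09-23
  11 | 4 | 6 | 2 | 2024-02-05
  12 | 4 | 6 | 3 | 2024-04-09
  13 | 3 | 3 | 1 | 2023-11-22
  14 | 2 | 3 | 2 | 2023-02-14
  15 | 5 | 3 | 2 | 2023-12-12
SELECT name, stock FROM products WHERE stock >= 65

Execution result:
name | stock
Monitor | 111
Headphones | 124
Speaker | 198
Mouse | 170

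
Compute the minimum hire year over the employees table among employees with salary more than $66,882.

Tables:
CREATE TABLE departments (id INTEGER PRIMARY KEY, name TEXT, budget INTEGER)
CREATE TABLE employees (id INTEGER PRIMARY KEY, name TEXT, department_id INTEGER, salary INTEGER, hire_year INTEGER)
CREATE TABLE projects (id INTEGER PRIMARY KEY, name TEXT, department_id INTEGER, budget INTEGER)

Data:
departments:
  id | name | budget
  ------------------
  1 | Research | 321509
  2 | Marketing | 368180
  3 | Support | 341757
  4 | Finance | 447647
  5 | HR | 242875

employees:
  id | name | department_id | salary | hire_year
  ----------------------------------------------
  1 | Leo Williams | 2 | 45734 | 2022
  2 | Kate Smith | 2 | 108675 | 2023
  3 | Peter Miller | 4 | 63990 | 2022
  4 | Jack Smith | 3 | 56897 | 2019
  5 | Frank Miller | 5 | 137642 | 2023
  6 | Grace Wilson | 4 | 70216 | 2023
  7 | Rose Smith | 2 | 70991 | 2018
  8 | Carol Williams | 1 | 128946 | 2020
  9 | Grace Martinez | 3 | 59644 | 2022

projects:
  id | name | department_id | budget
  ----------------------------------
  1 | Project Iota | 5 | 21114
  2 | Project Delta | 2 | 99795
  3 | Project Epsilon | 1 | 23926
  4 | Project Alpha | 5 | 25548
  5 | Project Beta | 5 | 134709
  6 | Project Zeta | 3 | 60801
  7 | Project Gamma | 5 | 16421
SELECT MIN(hire_year) FROM employees WHERE salary > 66882

Execution result:
2018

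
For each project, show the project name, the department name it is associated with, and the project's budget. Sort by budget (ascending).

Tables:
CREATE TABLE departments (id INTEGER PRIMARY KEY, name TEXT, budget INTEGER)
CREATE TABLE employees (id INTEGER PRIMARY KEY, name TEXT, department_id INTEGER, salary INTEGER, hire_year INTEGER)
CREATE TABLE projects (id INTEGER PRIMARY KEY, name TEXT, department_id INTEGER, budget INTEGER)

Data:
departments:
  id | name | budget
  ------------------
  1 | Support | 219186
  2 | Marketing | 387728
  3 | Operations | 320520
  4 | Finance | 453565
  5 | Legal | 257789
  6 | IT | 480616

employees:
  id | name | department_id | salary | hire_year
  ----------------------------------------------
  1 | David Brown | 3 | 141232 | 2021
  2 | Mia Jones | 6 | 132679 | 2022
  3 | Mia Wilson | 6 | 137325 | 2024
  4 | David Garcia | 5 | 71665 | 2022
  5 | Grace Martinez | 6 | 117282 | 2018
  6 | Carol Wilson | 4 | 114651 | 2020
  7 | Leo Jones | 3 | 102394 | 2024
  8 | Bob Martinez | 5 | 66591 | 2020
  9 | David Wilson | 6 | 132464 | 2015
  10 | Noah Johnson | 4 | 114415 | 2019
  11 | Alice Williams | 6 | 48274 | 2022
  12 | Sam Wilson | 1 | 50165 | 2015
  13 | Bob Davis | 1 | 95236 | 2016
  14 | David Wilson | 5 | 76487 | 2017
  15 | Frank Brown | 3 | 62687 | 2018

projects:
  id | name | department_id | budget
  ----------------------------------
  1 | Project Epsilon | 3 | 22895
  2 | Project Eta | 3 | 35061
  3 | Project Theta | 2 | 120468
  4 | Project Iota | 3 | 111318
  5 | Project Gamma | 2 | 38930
SELECT c.name, p.name AS department, c.budget FROM projects c JOIN departments p ON c.department_id = p.id ORDER BY c.budget ASC

Execution result:
name | department | budget
Project Epsilon | Operations | 22895
Project Eta | Operations | 35061
Project Gamma | Marketing | 38930
Project Iota | Operations | 111318
Project Theta | Marketing | 120468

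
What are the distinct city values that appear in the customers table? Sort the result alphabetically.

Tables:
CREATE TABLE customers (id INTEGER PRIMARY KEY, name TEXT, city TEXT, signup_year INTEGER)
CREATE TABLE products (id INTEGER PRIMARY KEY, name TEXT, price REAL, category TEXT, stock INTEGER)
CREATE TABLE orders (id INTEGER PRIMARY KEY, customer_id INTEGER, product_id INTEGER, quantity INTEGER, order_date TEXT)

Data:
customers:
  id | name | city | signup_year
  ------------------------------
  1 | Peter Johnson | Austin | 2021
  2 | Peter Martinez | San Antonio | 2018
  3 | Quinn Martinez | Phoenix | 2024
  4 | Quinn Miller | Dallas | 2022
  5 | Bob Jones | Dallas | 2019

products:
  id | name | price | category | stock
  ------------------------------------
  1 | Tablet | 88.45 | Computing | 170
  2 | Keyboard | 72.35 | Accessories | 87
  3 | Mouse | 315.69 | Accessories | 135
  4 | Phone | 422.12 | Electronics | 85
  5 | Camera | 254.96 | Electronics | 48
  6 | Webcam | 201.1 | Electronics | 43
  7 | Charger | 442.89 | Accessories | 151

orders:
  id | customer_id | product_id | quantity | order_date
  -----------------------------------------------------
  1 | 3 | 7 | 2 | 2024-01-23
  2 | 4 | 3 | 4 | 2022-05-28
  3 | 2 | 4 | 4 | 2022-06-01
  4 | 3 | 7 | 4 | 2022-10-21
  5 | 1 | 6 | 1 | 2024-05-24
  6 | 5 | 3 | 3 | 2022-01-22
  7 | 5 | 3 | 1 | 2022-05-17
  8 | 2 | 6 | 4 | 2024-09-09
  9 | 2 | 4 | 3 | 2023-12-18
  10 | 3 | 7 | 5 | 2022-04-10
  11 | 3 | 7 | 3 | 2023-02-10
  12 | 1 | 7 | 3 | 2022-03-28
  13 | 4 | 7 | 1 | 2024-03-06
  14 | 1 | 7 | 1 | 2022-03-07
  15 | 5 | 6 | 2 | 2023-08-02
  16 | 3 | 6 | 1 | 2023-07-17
SELECT DISTINCT city FROM customers ORDER BY city

Execution result:
city
Austin
Dallas
Phoenix
San Antonio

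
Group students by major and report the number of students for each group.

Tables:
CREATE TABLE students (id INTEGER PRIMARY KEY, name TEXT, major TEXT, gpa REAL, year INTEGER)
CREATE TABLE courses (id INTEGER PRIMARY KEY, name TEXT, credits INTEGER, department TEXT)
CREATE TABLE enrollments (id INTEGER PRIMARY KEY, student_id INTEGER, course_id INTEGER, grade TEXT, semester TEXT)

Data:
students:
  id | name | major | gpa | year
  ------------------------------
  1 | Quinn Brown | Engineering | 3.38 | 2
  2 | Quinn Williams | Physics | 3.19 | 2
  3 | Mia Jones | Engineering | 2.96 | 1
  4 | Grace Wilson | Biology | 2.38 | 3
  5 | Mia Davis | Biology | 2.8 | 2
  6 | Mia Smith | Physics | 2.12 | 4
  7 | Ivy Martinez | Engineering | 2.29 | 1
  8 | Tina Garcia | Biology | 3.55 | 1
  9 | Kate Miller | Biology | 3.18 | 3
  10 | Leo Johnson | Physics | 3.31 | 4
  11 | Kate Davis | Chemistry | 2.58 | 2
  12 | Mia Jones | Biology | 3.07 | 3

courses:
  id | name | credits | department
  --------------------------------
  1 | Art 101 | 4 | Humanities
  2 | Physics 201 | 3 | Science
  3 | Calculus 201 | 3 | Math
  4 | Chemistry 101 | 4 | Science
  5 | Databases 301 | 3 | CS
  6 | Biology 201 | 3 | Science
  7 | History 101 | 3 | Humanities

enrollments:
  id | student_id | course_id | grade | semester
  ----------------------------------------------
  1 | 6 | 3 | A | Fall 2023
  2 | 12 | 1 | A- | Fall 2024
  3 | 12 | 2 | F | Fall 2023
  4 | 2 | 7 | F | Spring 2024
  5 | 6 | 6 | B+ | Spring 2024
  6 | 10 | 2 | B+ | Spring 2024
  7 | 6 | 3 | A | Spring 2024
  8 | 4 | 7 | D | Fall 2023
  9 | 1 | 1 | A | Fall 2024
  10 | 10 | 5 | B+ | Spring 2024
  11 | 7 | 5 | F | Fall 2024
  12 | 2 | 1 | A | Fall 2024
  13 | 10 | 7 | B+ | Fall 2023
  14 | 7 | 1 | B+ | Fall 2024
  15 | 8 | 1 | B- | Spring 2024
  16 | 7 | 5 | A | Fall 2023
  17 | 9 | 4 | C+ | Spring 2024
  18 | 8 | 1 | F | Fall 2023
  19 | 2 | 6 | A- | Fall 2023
SELECT major, COUNT(*) AS n FROM students GROUP BY major

Execution result:
major | n
Biology | 5
Chemistry | 1
Engineering | 3
Physics | 3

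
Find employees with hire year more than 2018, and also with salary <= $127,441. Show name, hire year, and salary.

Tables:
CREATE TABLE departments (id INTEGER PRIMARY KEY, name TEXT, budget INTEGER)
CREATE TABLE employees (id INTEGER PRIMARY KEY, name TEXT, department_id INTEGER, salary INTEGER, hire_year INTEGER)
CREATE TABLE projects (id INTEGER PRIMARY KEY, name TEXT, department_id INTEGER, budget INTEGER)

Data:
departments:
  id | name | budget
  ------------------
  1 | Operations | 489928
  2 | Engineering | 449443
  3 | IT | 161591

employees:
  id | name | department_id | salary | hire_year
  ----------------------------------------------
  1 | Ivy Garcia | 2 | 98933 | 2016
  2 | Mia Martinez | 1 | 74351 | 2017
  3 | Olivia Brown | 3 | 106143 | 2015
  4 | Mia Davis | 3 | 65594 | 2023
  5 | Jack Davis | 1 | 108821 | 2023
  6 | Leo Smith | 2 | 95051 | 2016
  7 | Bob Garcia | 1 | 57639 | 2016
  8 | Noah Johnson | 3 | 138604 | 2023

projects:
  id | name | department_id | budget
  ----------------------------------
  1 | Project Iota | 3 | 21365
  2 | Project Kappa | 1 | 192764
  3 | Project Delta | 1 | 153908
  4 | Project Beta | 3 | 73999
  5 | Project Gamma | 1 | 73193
SELECT name, hire_year, salary FROM employees WHERE hire_year > 2018 AND salary <= 127441

Execution result:
name | hire_year | salary
Mia Davis | 2023 | 65594
Jack Davis | 2023 | 108821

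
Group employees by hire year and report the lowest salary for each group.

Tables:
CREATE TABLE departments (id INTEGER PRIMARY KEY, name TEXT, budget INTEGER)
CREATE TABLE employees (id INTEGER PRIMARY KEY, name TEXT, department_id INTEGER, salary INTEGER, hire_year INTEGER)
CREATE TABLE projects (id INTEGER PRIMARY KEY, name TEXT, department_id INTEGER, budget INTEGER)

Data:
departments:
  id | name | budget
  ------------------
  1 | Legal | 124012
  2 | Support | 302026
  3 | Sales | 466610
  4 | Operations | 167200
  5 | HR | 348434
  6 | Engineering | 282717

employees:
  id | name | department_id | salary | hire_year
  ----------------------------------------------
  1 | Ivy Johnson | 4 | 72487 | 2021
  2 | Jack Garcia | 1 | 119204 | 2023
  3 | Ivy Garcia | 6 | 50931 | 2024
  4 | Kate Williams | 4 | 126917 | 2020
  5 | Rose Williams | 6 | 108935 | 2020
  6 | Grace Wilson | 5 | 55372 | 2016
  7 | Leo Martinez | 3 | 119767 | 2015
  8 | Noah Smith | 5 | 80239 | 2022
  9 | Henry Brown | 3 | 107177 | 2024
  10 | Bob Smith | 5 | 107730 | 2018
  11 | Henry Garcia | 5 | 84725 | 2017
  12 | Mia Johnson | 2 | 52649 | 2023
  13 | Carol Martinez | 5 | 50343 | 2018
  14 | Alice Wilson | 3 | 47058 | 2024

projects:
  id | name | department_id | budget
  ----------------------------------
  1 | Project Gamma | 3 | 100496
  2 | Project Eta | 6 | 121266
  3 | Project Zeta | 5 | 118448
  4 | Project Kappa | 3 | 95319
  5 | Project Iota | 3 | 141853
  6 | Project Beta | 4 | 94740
SELECT hire_year, MIN(salary) AS min_salary FROM employees GROUP BY hire_year

Execution result:
hire_year | min_salary
2015 | 119767
2016 | 55372
2017 | 84725
2018 | 50343
2020 | 108935
2021 | 72487
2022 | 80239
2023 | 52649
2024 | 47058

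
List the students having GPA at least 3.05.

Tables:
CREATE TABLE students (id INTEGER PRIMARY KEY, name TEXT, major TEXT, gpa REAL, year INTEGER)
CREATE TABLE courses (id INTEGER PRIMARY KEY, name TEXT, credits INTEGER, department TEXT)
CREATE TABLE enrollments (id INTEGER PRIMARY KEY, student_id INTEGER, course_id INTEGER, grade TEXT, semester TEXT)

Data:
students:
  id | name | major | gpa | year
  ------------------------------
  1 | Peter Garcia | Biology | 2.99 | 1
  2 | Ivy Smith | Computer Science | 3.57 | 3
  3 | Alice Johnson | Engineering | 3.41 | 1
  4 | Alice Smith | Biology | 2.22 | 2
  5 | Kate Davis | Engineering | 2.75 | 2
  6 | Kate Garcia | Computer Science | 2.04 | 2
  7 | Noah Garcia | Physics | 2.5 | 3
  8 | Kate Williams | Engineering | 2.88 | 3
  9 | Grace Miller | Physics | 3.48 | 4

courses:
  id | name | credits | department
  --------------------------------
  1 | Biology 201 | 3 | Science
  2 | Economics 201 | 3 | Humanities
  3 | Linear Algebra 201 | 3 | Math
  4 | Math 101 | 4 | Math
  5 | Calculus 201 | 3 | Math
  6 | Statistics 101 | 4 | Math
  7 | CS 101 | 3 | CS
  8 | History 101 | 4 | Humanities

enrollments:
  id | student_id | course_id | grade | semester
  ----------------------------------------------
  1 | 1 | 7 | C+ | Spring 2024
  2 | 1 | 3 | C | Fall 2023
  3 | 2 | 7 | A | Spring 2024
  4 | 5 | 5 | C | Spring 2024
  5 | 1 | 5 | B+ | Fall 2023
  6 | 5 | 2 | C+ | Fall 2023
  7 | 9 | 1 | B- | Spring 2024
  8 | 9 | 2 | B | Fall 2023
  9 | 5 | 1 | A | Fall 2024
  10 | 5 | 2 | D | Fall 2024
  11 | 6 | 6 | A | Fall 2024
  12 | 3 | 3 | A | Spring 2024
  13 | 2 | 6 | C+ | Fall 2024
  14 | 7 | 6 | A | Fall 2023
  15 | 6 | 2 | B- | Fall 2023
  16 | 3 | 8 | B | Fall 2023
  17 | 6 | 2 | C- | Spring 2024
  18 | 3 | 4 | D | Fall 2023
SELECT name, gpa FROM students WHERE gpa >= 3.05

Execution result:
name | gpa
Ivy Smith | 3.57
Alice Johnson | 3.41
Grace Miller | 3.48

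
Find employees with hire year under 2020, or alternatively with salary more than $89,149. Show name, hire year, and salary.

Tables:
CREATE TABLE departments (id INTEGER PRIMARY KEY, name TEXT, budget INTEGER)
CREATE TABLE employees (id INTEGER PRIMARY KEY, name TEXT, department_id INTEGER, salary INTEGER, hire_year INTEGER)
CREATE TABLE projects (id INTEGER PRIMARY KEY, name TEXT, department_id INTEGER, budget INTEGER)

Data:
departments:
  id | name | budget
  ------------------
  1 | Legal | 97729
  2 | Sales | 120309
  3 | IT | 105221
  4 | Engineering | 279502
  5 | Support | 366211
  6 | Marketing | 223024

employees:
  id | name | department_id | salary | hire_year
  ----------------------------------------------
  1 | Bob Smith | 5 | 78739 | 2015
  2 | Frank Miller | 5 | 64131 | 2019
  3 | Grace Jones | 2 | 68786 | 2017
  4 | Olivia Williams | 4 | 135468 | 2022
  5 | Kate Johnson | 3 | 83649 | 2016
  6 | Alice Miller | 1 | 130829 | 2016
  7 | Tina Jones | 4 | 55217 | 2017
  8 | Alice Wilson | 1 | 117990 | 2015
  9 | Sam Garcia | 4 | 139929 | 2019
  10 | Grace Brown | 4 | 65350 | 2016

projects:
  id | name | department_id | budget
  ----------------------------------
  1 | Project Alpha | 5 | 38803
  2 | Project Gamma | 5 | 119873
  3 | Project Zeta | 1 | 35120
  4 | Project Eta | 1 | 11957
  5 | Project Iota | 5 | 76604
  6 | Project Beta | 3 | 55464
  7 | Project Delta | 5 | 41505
SELECT name, hire_year, salary FROM employees WHERE hire_year < 2020 OR salary > 89149

Execution result:
name | hire_year | salary
Bob Smith | 2015 | 78739
Frank Miller | 2019 | 64131
Grace Jones | 2017 | 68786
Olivia Williams | 2022 | 135468
Kate Johnson | 2016 | 83649
Alice Miller | 2016 | 130829
Tina Jones | 2017 | 55217
Alice Wilson | 2015 | 117990
Sam Garcia | 2019 | 139929
Grace Brown | 2016 | 65350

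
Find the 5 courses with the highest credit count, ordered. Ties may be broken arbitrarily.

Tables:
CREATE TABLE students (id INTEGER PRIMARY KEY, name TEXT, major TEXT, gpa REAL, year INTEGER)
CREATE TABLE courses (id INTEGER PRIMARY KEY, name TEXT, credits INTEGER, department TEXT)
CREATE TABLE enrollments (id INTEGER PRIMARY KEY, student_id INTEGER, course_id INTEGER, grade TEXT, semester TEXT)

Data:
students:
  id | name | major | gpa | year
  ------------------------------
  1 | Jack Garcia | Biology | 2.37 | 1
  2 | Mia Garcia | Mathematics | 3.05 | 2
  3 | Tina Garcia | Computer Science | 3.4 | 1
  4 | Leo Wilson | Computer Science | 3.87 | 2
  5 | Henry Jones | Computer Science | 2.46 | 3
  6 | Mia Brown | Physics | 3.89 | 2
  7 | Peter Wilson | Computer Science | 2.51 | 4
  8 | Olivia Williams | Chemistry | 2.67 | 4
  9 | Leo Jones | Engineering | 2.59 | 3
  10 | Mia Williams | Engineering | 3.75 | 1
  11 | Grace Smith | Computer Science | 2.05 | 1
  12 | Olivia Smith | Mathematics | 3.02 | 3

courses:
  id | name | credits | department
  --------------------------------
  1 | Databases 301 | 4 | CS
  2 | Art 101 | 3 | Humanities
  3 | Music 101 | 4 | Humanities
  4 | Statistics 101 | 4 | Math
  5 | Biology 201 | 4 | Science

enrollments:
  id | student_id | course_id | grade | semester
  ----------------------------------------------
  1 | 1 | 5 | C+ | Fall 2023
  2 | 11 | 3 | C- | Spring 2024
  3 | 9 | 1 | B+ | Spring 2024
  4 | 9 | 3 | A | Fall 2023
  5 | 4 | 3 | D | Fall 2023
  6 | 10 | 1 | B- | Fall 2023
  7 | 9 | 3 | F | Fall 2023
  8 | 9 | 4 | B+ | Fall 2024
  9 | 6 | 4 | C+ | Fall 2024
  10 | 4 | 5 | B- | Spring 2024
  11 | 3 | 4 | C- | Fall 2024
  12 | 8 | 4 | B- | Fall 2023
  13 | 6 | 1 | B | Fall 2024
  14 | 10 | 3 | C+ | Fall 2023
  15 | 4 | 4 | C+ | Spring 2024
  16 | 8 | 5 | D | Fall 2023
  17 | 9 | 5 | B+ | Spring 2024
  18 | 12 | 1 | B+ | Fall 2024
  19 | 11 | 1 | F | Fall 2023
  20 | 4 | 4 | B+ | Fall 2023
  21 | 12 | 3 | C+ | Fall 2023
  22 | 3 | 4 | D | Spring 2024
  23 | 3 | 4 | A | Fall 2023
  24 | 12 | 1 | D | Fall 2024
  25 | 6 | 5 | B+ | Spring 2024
SELECT name, credits FROM courses ORDER BY credits DESC LIMIT 5

Execution result:
name | credits
Databases 301 | 4
Music 101 | 4
Statistics 101 | 4
Biology 201 | 4
Art 101 | 3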